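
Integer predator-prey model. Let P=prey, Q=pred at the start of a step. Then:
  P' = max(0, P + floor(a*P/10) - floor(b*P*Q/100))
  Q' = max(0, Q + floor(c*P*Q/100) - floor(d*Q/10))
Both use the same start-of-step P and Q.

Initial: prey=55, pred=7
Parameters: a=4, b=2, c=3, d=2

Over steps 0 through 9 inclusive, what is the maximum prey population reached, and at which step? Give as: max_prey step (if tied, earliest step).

Answer: 75 2

Derivation:
Step 1: prey: 55+22-7=70; pred: 7+11-1=17
Step 2: prey: 70+28-23=75; pred: 17+35-3=49
Step 3: prey: 75+30-73=32; pred: 49+110-9=150
Step 4: prey: 32+12-96=0; pred: 150+144-30=264
Step 5: prey: 0+0-0=0; pred: 264+0-52=212
Step 6: prey: 0+0-0=0; pred: 212+0-42=170
Step 7: prey: 0+0-0=0; pred: 170+0-34=136
Step 8: prey: 0+0-0=0; pred: 136+0-27=109
Step 9: prey: 0+0-0=0; pred: 109+0-21=88
Max prey = 75 at step 2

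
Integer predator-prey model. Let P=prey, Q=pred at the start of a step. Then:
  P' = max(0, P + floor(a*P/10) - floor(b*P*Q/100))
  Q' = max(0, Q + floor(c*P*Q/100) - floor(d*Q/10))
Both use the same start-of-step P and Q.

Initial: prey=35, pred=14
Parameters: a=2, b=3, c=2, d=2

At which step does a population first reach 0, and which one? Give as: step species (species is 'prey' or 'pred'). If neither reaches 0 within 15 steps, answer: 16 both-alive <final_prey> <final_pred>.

Step 1: prey: 35+7-14=28; pred: 14+9-2=21
Step 2: prey: 28+5-17=16; pred: 21+11-4=28
Step 3: prey: 16+3-13=6; pred: 28+8-5=31
Step 4: prey: 6+1-5=2; pred: 31+3-6=28
Step 5: prey: 2+0-1=1; pred: 28+1-5=24
Step 6: prey: 1+0-0=1; pred: 24+0-4=20
Step 7: prey: 1+0-0=1; pred: 20+0-4=16
Step 8: prey: 1+0-0=1; pred: 16+0-3=13
Step 9: prey: 1+0-0=1; pred: 13+0-2=11
Step 10: prey: 1+0-0=1; pred: 11+0-2=9
Step 11: prey: 1+0-0=1; pred: 9+0-1=8
Step 12: prey: 1+0-0=1; pred: 8+0-1=7
Step 13: prey: 1+0-0=1; pred: 7+0-1=6
Step 14: prey: 1+0-0=1; pred: 6+0-1=5
Step 15: prey: 1+0-0=1; pred: 5+0-1=4
No extinction within 15 steps

Answer: 16 both-alive 1 4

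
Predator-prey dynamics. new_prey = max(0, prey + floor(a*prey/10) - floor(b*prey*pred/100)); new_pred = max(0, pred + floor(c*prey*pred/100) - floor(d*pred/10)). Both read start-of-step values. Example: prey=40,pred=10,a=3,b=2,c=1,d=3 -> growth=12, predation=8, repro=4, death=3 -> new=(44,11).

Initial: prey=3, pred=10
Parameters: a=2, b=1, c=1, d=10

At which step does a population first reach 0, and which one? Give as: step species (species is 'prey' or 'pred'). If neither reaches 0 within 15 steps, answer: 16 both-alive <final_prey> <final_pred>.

Step 1: prey: 3+0-0=3; pred: 10+0-10=0
First extinction: pred at step 1

Answer: 1 pred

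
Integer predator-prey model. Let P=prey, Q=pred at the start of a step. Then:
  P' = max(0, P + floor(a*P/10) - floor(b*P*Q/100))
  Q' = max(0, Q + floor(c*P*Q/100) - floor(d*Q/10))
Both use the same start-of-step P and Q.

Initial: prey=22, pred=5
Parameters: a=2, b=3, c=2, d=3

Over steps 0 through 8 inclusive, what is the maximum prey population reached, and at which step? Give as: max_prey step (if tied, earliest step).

Step 1: prey: 22+4-3=23; pred: 5+2-1=6
Step 2: prey: 23+4-4=23; pred: 6+2-1=7
Step 3: prey: 23+4-4=23; pred: 7+3-2=8
Step 4: prey: 23+4-5=22; pred: 8+3-2=9
Step 5: prey: 22+4-5=21; pred: 9+3-2=10
Step 6: prey: 21+4-6=19; pred: 10+4-3=11
Step 7: prey: 19+3-6=16; pred: 11+4-3=12
Step 8: prey: 16+3-5=14; pred: 12+3-3=12
Max prey = 23 at step 1

Answer: 23 1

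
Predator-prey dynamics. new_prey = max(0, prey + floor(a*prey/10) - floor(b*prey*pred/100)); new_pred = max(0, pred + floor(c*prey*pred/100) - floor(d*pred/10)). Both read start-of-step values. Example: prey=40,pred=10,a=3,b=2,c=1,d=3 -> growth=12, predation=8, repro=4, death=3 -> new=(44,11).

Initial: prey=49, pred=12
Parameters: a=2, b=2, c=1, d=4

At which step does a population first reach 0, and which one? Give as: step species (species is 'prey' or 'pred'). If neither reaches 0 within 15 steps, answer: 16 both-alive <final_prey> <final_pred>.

Step 1: prey: 49+9-11=47; pred: 12+5-4=13
Step 2: prey: 47+9-12=44; pred: 13+6-5=14
Step 3: prey: 44+8-12=40; pred: 14+6-5=15
Step 4: prey: 40+8-12=36; pred: 15+6-6=15
Step 5: prey: 36+7-10=33; pred: 15+5-6=14
Step 6: prey: 33+6-9=30; pred: 14+4-5=13
Step 7: prey: 30+6-7=29; pred: 13+3-5=11
Step 8: prey: 29+5-6=28; pred: 11+3-4=10
Step 9: prey: 28+5-5=28; pred: 10+2-4=8
Step 10: prey: 28+5-4=29; pred: 8+2-3=7
Step 11: prey: 29+5-4=30; pred: 7+2-2=7
Step 12: prey: 30+6-4=32; pred: 7+2-2=7
Step 13: prey: 32+6-4=34; pred: 7+2-2=7
Step 14: prey: 34+6-4=36; pred: 7+2-2=7
Step 15: prey: 36+7-5=38; pred: 7+2-2=7
No extinction within 15 steps

Answer: 16 both-alive 38 7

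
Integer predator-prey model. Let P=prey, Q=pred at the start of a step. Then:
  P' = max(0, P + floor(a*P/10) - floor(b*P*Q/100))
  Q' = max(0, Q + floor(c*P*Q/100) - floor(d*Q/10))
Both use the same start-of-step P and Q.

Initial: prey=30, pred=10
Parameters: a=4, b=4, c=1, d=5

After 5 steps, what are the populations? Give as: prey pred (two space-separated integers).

Step 1: prey: 30+12-12=30; pred: 10+3-5=8
Step 2: prey: 30+12-9=33; pred: 8+2-4=6
Step 3: prey: 33+13-7=39; pred: 6+1-3=4
Step 4: prey: 39+15-6=48; pred: 4+1-2=3
Step 5: prey: 48+19-5=62; pred: 3+1-1=3

Answer: 62 3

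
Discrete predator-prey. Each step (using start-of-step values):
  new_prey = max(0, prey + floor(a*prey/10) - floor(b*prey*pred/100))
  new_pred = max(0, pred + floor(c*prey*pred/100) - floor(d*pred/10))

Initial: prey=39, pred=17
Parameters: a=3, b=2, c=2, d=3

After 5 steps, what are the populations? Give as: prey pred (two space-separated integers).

Answer: 3 41

Derivation:
Step 1: prey: 39+11-13=37; pred: 17+13-5=25
Step 2: prey: 37+11-18=30; pred: 25+18-7=36
Step 3: prey: 30+9-21=18; pred: 36+21-10=47
Step 4: prey: 18+5-16=7; pred: 47+16-14=49
Step 5: prey: 7+2-6=3; pred: 49+6-14=41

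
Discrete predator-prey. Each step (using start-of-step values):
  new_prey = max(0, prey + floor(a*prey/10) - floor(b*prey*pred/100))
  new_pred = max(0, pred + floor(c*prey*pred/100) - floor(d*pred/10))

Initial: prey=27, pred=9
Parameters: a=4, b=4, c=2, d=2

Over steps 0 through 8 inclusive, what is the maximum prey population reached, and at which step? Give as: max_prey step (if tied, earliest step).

Answer: 28 1

Derivation:
Step 1: prey: 27+10-9=28; pred: 9+4-1=12
Step 2: prey: 28+11-13=26; pred: 12+6-2=16
Step 3: prey: 26+10-16=20; pred: 16+8-3=21
Step 4: prey: 20+8-16=12; pred: 21+8-4=25
Step 5: prey: 12+4-12=4; pred: 25+6-5=26
Step 6: prey: 4+1-4=1; pred: 26+2-5=23
Step 7: prey: 1+0-0=1; pred: 23+0-4=19
Step 8: prey: 1+0-0=1; pred: 19+0-3=16
Max prey = 28 at step 1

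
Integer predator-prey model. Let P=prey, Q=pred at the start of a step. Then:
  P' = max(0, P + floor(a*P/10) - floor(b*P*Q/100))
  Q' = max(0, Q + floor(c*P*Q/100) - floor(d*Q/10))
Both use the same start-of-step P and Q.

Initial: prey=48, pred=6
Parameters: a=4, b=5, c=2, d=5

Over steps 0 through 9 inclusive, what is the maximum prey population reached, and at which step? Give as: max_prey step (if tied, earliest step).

Answer: 53 1

Derivation:
Step 1: prey: 48+19-14=53; pred: 6+5-3=8
Step 2: prey: 53+21-21=53; pred: 8+8-4=12
Step 3: prey: 53+21-31=43; pred: 12+12-6=18
Step 4: prey: 43+17-38=22; pred: 18+15-9=24
Step 5: prey: 22+8-26=4; pred: 24+10-12=22
Step 6: prey: 4+1-4=1; pred: 22+1-11=12
Step 7: prey: 1+0-0=1; pred: 12+0-6=6
Step 8: prey: 1+0-0=1; pred: 6+0-3=3
Step 9: prey: 1+0-0=1; pred: 3+0-1=2
Max prey = 53 at step 1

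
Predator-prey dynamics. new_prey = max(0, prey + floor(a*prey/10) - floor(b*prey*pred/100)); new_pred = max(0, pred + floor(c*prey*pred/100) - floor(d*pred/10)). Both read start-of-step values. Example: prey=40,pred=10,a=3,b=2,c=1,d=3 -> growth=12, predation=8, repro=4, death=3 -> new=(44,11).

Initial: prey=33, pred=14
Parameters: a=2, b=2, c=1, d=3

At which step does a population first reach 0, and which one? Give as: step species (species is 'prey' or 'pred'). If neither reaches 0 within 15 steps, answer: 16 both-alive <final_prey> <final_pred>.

Step 1: prey: 33+6-9=30; pred: 14+4-4=14
Step 2: prey: 30+6-8=28; pred: 14+4-4=14
Step 3: prey: 28+5-7=26; pred: 14+3-4=13
Step 4: prey: 26+5-6=25; pred: 13+3-3=13
Step 5: prey: 25+5-6=24; pred: 13+3-3=13
Step 6: prey: 24+4-6=22; pred: 13+3-3=13
Step 7: prey: 22+4-5=21; pred: 13+2-3=12
Step 8: prey: 21+4-5=20; pred: 12+2-3=11
Step 9: prey: 20+4-4=20; pred: 11+2-3=10
Step 10: prey: 20+4-4=20; pred: 10+2-3=9
Step 11: prey: 20+4-3=21; pred: 9+1-2=8
Step 12: prey: 21+4-3=22; pred: 8+1-2=7
Step 13: prey: 22+4-3=23; pred: 7+1-2=6
Step 14: prey: 23+4-2=25; pred: 6+1-1=6
Step 15: prey: 25+5-3=27; pred: 6+1-1=6
No extinction within 15 steps

Answer: 16 both-alive 27 6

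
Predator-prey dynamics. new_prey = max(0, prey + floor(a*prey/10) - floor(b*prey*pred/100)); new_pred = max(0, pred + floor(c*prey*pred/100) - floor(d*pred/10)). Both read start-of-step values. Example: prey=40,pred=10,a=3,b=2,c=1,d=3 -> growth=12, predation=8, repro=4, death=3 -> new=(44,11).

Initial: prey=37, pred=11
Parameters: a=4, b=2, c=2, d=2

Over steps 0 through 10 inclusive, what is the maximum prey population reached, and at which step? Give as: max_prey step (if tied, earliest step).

Step 1: prey: 37+14-8=43; pred: 11+8-2=17
Step 2: prey: 43+17-14=46; pred: 17+14-3=28
Step 3: prey: 46+18-25=39; pred: 28+25-5=48
Step 4: prey: 39+15-37=17; pred: 48+37-9=76
Step 5: prey: 17+6-25=0; pred: 76+25-15=86
Step 6: prey: 0+0-0=0; pred: 86+0-17=69
Step 7: prey: 0+0-0=0; pred: 69+0-13=56
Step 8: prey: 0+0-0=0; pred: 56+0-11=45
Step 9: prey: 0+0-0=0; pred: 45+0-9=36
Step 10: prey: 0+0-0=0; pred: 36+0-7=29
Max prey = 46 at step 2

Answer: 46 2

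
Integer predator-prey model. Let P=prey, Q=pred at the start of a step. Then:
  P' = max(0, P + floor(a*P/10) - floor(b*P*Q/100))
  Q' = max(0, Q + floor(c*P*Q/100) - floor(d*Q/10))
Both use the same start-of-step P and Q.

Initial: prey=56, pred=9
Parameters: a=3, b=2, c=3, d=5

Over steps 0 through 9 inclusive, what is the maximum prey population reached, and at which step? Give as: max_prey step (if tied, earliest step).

Step 1: prey: 56+16-10=62; pred: 9+15-4=20
Step 2: prey: 62+18-24=56; pred: 20+37-10=47
Step 3: prey: 56+16-52=20; pred: 47+78-23=102
Step 4: prey: 20+6-40=0; pred: 102+61-51=112
Step 5: prey: 0+0-0=0; pred: 112+0-56=56
Step 6: prey: 0+0-0=0; pred: 56+0-28=28
Step 7: prey: 0+0-0=0; pred: 28+0-14=14
Step 8: prey: 0+0-0=0; pred: 14+0-7=7
Step 9: prey: 0+0-0=0; pred: 7+0-3=4
Max prey = 62 at step 1

Answer: 62 1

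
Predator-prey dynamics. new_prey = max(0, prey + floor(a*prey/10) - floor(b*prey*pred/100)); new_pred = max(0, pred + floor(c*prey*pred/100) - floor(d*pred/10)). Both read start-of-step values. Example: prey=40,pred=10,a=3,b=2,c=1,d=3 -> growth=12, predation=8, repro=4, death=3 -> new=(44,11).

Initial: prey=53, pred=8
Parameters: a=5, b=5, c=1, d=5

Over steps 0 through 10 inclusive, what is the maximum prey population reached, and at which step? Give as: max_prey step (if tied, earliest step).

Step 1: prey: 53+26-21=58; pred: 8+4-4=8
Step 2: prey: 58+29-23=64; pred: 8+4-4=8
Step 3: prey: 64+32-25=71; pred: 8+5-4=9
Step 4: prey: 71+35-31=75; pred: 9+6-4=11
Step 5: prey: 75+37-41=71; pred: 11+8-5=14
Step 6: prey: 71+35-49=57; pred: 14+9-7=16
Step 7: prey: 57+28-45=40; pred: 16+9-8=17
Step 8: prey: 40+20-34=26; pred: 17+6-8=15
Step 9: prey: 26+13-19=20; pred: 15+3-7=11
Step 10: prey: 20+10-11=19; pred: 11+2-5=8
Max prey = 75 at step 4

Answer: 75 4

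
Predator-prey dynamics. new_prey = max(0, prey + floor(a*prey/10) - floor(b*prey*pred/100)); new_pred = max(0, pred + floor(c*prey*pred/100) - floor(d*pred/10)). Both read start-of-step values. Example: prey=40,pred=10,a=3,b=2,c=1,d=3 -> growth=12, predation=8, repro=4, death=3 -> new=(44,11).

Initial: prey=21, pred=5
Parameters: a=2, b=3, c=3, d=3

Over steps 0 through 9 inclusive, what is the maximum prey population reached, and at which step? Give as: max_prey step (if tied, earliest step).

Answer: 22 1

Derivation:
Step 1: prey: 21+4-3=22; pred: 5+3-1=7
Step 2: prey: 22+4-4=22; pred: 7+4-2=9
Step 3: prey: 22+4-5=21; pred: 9+5-2=12
Step 4: prey: 21+4-7=18; pred: 12+7-3=16
Step 5: prey: 18+3-8=13; pred: 16+8-4=20
Step 6: prey: 13+2-7=8; pred: 20+7-6=21
Step 7: prey: 8+1-5=4; pred: 21+5-6=20
Step 8: prey: 4+0-2=2; pred: 20+2-6=16
Step 9: prey: 2+0-0=2; pred: 16+0-4=12
Max prey = 22 at step 1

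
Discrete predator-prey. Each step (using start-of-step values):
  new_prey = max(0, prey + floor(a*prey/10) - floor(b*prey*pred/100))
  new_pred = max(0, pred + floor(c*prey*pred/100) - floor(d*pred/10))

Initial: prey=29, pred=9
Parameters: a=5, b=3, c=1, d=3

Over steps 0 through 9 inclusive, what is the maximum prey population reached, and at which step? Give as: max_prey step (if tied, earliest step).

Answer: 72 5

Derivation:
Step 1: prey: 29+14-7=36; pred: 9+2-2=9
Step 2: prey: 36+18-9=45; pred: 9+3-2=10
Step 3: prey: 45+22-13=54; pred: 10+4-3=11
Step 4: prey: 54+27-17=64; pred: 11+5-3=13
Step 5: prey: 64+32-24=72; pred: 13+8-3=18
Step 6: prey: 72+36-38=70; pred: 18+12-5=25
Step 7: prey: 70+35-52=53; pred: 25+17-7=35
Step 8: prey: 53+26-55=24; pred: 35+18-10=43
Step 9: prey: 24+12-30=6; pred: 43+10-12=41
Max prey = 72 at step 5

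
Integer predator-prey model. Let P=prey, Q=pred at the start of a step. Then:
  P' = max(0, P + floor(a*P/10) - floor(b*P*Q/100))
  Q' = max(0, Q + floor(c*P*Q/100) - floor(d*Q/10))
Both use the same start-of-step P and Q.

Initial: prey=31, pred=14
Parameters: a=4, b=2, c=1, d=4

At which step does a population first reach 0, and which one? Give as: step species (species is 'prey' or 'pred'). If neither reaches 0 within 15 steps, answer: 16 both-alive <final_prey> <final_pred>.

Answer: 16 both-alive 11 12

Derivation:
Step 1: prey: 31+12-8=35; pred: 14+4-5=13
Step 2: prey: 35+14-9=40; pred: 13+4-5=12
Step 3: prey: 40+16-9=47; pred: 12+4-4=12
Step 4: prey: 47+18-11=54; pred: 12+5-4=13
Step 5: prey: 54+21-14=61; pred: 13+7-5=15
Step 6: prey: 61+24-18=67; pred: 15+9-6=18
Step 7: prey: 67+26-24=69; pred: 18+12-7=23
Step 8: prey: 69+27-31=65; pred: 23+15-9=29
Step 9: prey: 65+26-37=54; pred: 29+18-11=36
Step 10: prey: 54+21-38=37; pred: 36+19-14=41
Step 11: prey: 37+14-30=21; pred: 41+15-16=40
Step 12: prey: 21+8-16=13; pred: 40+8-16=32
Step 13: prey: 13+5-8=10; pred: 32+4-12=24
Step 14: prey: 10+4-4=10; pred: 24+2-9=17
Step 15: prey: 10+4-3=11; pred: 17+1-6=12
No extinction within 15 steps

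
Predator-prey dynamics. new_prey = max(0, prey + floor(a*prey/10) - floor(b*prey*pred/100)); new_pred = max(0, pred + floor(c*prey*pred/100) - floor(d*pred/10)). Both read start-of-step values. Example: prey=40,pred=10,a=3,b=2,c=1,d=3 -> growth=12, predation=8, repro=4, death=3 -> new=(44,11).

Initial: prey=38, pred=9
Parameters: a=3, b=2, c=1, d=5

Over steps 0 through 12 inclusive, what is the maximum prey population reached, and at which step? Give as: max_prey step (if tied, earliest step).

Step 1: prey: 38+11-6=43; pred: 9+3-4=8
Step 2: prey: 43+12-6=49; pred: 8+3-4=7
Step 3: prey: 49+14-6=57; pred: 7+3-3=7
Step 4: prey: 57+17-7=67; pred: 7+3-3=7
Step 5: prey: 67+20-9=78; pred: 7+4-3=8
Step 6: prey: 78+23-12=89; pred: 8+6-4=10
Step 7: prey: 89+26-17=98; pred: 10+8-5=13
Step 8: prey: 98+29-25=102; pred: 13+12-6=19
Step 9: prey: 102+30-38=94; pred: 19+19-9=29
Step 10: prey: 94+28-54=68; pred: 29+27-14=42
Step 11: prey: 68+20-57=31; pred: 42+28-21=49
Step 12: prey: 31+9-30=10; pred: 49+15-24=40
Max prey = 102 at step 8

Answer: 102 8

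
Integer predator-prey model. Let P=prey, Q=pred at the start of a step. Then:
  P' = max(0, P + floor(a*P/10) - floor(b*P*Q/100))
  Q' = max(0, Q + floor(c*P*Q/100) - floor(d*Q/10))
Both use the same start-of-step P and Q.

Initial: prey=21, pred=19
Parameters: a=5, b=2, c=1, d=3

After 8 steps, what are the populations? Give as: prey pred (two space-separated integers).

Step 1: prey: 21+10-7=24; pred: 19+3-5=17
Step 2: prey: 24+12-8=28; pred: 17+4-5=16
Step 3: prey: 28+14-8=34; pred: 16+4-4=16
Step 4: prey: 34+17-10=41; pred: 16+5-4=17
Step 5: prey: 41+20-13=48; pred: 17+6-5=18
Step 6: prey: 48+24-17=55; pred: 18+8-5=21
Step 7: prey: 55+27-23=59; pred: 21+11-6=26
Step 8: prey: 59+29-30=58; pred: 26+15-7=34

Answer: 58 34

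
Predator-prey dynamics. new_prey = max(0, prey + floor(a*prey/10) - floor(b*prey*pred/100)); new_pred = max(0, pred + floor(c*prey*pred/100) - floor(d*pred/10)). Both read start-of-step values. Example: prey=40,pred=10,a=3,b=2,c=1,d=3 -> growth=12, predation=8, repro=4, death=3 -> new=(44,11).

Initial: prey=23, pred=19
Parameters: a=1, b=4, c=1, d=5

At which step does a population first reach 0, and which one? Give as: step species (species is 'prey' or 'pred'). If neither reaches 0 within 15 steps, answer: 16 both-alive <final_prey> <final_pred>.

Step 1: prey: 23+2-17=8; pred: 19+4-9=14
Step 2: prey: 8+0-4=4; pred: 14+1-7=8
Step 3: prey: 4+0-1=3; pred: 8+0-4=4
Step 4: prey: 3+0-0=3; pred: 4+0-2=2
Step 5: prey: 3+0-0=3; pred: 2+0-1=1
Step 6: prey: 3+0-0=3; pred: 1+0-0=1
Steps 7-15: state stable at prey=3, pred=1 (no change)
No extinction within 15 steps

Answer: 16 both-alive 3 1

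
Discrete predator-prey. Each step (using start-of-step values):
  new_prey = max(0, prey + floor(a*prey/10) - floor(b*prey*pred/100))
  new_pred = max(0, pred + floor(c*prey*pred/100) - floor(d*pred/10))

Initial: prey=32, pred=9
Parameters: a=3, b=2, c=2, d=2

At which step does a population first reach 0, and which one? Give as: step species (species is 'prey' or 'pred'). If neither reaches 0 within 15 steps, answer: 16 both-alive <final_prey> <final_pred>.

Step 1: prey: 32+9-5=36; pred: 9+5-1=13
Step 2: prey: 36+10-9=37; pred: 13+9-2=20
Step 3: prey: 37+11-14=34; pred: 20+14-4=30
Step 4: prey: 34+10-20=24; pred: 30+20-6=44
Step 5: prey: 24+7-21=10; pred: 44+21-8=57
Step 6: prey: 10+3-11=2; pred: 57+11-11=57
Step 7: prey: 2+0-2=0; pred: 57+2-11=48
First extinction: prey at step 7

Answer: 7 prey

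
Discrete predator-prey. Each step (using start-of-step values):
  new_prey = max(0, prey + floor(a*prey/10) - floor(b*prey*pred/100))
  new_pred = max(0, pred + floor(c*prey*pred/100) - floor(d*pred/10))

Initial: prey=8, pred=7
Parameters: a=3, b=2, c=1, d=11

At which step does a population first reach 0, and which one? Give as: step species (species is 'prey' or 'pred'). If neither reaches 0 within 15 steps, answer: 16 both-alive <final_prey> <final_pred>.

Step 1: prey: 8+2-1=9; pred: 7+0-7=0
First extinction: pred at step 1

Answer: 1 pred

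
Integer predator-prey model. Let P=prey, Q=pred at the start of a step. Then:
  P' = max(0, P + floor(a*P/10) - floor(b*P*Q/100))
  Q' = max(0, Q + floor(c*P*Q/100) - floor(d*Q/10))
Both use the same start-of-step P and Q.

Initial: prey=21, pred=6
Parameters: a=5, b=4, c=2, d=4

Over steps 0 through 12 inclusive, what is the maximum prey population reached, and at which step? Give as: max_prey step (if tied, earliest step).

Step 1: prey: 21+10-5=26; pred: 6+2-2=6
Step 2: prey: 26+13-6=33; pred: 6+3-2=7
Step 3: prey: 33+16-9=40; pred: 7+4-2=9
Step 4: prey: 40+20-14=46; pred: 9+7-3=13
Step 5: prey: 46+23-23=46; pred: 13+11-5=19
Step 6: prey: 46+23-34=35; pred: 19+17-7=29
Step 7: prey: 35+17-40=12; pred: 29+20-11=38
Step 8: prey: 12+6-18=0; pred: 38+9-15=32
Step 9: prey: 0+0-0=0; pred: 32+0-12=20
Step 10: prey: 0+0-0=0; pred: 20+0-8=12
Step 11: prey: 0+0-0=0; pred: 12+0-4=8
Step 12: prey: 0+0-0=0; pred: 8+0-3=5
Max prey = 46 at step 4

Answer: 46 4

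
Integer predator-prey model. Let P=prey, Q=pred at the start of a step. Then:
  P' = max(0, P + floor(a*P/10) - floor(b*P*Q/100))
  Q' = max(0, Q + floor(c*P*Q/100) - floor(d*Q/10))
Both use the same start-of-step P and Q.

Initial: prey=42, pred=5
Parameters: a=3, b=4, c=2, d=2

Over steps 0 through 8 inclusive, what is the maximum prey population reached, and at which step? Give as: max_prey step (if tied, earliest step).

Answer: 46 1

Derivation:
Step 1: prey: 42+12-8=46; pred: 5+4-1=8
Step 2: prey: 46+13-14=45; pred: 8+7-1=14
Step 3: prey: 45+13-25=33; pred: 14+12-2=24
Step 4: prey: 33+9-31=11; pred: 24+15-4=35
Step 5: prey: 11+3-15=0; pred: 35+7-7=35
Step 6: prey: 0+0-0=0; pred: 35+0-7=28
Step 7: prey: 0+0-0=0; pred: 28+0-5=23
Step 8: prey: 0+0-0=0; pred: 23+0-4=19
Max prey = 46 at step 1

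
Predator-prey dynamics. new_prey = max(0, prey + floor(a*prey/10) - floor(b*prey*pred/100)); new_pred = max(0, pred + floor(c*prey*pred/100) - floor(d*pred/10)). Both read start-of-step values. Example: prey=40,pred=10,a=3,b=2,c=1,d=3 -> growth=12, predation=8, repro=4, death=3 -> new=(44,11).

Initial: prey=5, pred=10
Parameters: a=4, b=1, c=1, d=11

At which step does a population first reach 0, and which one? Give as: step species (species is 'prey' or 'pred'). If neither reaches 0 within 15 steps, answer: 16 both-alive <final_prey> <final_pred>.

Step 1: prey: 5+2-0=7; pred: 10+0-11=0
First extinction: pred at step 1

Answer: 1 pred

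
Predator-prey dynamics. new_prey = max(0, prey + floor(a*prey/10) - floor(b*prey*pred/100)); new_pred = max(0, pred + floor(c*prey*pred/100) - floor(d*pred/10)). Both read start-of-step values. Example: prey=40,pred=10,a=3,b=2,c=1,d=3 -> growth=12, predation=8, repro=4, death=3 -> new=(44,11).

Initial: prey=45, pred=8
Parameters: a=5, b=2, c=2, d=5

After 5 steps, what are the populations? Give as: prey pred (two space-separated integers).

Step 1: prey: 45+22-7=60; pred: 8+7-4=11
Step 2: prey: 60+30-13=77; pred: 11+13-5=19
Step 3: prey: 77+38-29=86; pred: 19+29-9=39
Step 4: prey: 86+43-67=62; pred: 39+67-19=87
Step 5: prey: 62+31-107=0; pred: 87+107-43=151

Answer: 0 151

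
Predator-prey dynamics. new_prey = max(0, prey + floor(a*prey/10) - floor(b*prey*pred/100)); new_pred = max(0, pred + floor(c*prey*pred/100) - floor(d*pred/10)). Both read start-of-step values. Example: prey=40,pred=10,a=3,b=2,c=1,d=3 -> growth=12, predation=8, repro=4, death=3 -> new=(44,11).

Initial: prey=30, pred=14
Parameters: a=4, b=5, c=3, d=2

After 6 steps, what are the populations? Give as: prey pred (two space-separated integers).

Answer: 0 17

Derivation:
Step 1: prey: 30+12-21=21; pred: 14+12-2=24
Step 2: prey: 21+8-25=4; pred: 24+15-4=35
Step 3: prey: 4+1-7=0; pred: 35+4-7=32
Step 4: prey: 0+0-0=0; pred: 32+0-6=26
Step 5: prey: 0+0-0=0; pred: 26+0-5=21
Step 6: prey: 0+0-0=0; pred: 21+0-4=17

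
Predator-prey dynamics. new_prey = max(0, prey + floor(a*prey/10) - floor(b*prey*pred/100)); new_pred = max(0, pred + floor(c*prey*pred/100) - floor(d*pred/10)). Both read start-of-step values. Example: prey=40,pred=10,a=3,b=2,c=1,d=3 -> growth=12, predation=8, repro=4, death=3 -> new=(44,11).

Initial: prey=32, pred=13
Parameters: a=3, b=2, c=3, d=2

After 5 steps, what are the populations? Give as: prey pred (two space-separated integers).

Step 1: prey: 32+9-8=33; pred: 13+12-2=23
Step 2: prey: 33+9-15=27; pred: 23+22-4=41
Step 3: prey: 27+8-22=13; pred: 41+33-8=66
Step 4: prey: 13+3-17=0; pred: 66+25-13=78
Step 5: prey: 0+0-0=0; pred: 78+0-15=63

Answer: 0 63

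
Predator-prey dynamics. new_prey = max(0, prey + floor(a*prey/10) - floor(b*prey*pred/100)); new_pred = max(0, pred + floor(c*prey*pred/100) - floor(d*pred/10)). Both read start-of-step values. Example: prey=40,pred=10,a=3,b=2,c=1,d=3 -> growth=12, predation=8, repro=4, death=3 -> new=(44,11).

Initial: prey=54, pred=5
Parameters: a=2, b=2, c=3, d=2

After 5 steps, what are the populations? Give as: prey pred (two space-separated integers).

Answer: 0 111

Derivation:
Step 1: prey: 54+10-5=59; pred: 5+8-1=12
Step 2: prey: 59+11-14=56; pred: 12+21-2=31
Step 3: prey: 56+11-34=33; pred: 31+52-6=77
Step 4: prey: 33+6-50=0; pred: 77+76-15=138
Step 5: prey: 0+0-0=0; pred: 138+0-27=111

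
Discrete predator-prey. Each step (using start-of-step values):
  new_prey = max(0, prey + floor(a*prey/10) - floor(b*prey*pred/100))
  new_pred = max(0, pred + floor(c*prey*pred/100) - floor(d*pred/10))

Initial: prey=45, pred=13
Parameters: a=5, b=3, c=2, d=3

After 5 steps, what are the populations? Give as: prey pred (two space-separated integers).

Answer: 0 43

Derivation:
Step 1: prey: 45+22-17=50; pred: 13+11-3=21
Step 2: prey: 50+25-31=44; pred: 21+21-6=36
Step 3: prey: 44+22-47=19; pred: 36+31-10=57
Step 4: prey: 19+9-32=0; pred: 57+21-17=61
Step 5: prey: 0+0-0=0; pred: 61+0-18=43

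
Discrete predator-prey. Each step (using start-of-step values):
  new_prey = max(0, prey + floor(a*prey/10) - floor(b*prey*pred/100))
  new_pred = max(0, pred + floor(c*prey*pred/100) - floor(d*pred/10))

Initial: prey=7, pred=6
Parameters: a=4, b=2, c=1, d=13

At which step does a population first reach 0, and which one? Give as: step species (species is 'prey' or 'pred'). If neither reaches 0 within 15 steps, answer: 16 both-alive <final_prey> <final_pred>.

Step 1: prey: 7+2-0=9; pred: 6+0-7=0
First extinction: pred at step 1

Answer: 1 pred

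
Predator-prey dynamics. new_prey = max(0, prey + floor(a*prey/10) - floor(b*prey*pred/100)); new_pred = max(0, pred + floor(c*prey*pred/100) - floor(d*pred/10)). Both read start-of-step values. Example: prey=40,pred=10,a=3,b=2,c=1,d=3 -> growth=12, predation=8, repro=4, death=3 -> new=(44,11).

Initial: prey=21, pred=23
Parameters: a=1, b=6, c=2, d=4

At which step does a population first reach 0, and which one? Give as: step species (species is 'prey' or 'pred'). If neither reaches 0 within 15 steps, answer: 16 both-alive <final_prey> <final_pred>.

Answer: 1 prey

Derivation:
Step 1: prey: 21+2-28=0; pred: 23+9-9=23
First extinction: prey at step 1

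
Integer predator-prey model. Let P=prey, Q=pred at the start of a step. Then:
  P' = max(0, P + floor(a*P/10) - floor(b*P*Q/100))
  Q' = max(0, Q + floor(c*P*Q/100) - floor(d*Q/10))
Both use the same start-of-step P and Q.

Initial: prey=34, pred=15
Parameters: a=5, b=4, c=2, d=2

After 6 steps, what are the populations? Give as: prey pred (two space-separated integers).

Answer: 0 21

Derivation:
Step 1: prey: 34+17-20=31; pred: 15+10-3=22
Step 2: prey: 31+15-27=19; pred: 22+13-4=31
Step 3: prey: 19+9-23=5; pred: 31+11-6=36
Step 4: prey: 5+2-7=0; pred: 36+3-7=32
Step 5: prey: 0+0-0=0; pred: 32+0-6=26
Step 6: prey: 0+0-0=0; pred: 26+0-5=21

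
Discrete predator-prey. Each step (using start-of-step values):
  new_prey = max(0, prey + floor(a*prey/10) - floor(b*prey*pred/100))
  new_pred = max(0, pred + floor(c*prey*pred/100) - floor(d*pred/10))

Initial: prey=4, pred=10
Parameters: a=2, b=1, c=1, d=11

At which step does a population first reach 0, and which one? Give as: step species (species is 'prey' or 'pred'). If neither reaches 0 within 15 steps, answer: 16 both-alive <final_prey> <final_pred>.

Step 1: prey: 4+0-0=4; pred: 10+0-11=0
First extinction: pred at step 1

Answer: 1 pred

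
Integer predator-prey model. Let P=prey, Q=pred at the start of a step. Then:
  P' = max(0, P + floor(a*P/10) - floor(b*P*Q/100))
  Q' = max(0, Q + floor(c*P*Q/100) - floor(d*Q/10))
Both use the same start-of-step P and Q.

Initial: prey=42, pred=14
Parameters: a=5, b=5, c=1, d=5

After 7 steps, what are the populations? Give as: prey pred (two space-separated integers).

Answer: 64 5

Derivation:
Step 1: prey: 42+21-29=34; pred: 14+5-7=12
Step 2: prey: 34+17-20=31; pred: 12+4-6=10
Step 3: prey: 31+15-15=31; pred: 10+3-5=8
Step 4: prey: 31+15-12=34; pred: 8+2-4=6
Step 5: prey: 34+17-10=41; pred: 6+2-3=5
Step 6: prey: 41+20-10=51; pred: 5+2-2=5
Step 7: prey: 51+25-12=64; pred: 5+2-2=5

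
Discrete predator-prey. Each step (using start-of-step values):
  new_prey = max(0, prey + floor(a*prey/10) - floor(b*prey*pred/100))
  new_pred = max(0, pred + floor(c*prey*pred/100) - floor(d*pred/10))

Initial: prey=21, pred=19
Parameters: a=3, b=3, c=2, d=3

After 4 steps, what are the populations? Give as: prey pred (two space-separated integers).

Step 1: prey: 21+6-11=16; pred: 19+7-5=21
Step 2: prey: 16+4-10=10; pred: 21+6-6=21
Step 3: prey: 10+3-6=7; pred: 21+4-6=19
Step 4: prey: 7+2-3=6; pred: 19+2-5=16

Answer: 6 16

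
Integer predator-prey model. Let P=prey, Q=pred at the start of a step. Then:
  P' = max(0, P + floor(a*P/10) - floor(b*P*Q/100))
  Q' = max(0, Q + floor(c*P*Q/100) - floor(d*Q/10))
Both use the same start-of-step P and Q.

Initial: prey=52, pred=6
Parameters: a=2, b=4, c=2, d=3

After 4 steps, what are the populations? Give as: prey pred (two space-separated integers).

Step 1: prey: 52+10-12=50; pred: 6+6-1=11
Step 2: prey: 50+10-22=38; pred: 11+11-3=19
Step 3: prey: 38+7-28=17; pred: 19+14-5=28
Step 4: prey: 17+3-19=1; pred: 28+9-8=29

Answer: 1 29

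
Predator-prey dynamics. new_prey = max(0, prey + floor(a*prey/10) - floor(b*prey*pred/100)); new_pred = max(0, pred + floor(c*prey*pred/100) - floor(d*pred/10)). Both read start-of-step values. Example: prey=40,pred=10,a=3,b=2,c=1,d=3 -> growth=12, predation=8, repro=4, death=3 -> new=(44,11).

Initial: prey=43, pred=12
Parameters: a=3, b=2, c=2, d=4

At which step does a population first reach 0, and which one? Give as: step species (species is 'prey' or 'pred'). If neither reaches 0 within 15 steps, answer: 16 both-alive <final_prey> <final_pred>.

Answer: 16 both-alive 1 2

Derivation:
Step 1: prey: 43+12-10=45; pred: 12+10-4=18
Step 2: prey: 45+13-16=42; pred: 18+16-7=27
Step 3: prey: 42+12-22=32; pred: 27+22-10=39
Step 4: prey: 32+9-24=17; pred: 39+24-15=48
Step 5: prey: 17+5-16=6; pred: 48+16-19=45
Step 6: prey: 6+1-5=2; pred: 45+5-18=32
Step 7: prey: 2+0-1=1; pred: 32+1-12=21
Step 8: prey: 1+0-0=1; pred: 21+0-8=13
Step 9: prey: 1+0-0=1; pred: 13+0-5=8
Step 10: prey: 1+0-0=1; pred: 8+0-3=5
Step 11: prey: 1+0-0=1; pred: 5+0-2=3
Step 12: prey: 1+0-0=1; pred: 3+0-1=2
Step 13: prey: 1+0-0=1; pred: 2+0-0=2
Steps 14-15: state stable at prey=1, pred=2 (no change)
No extinction within 15 steps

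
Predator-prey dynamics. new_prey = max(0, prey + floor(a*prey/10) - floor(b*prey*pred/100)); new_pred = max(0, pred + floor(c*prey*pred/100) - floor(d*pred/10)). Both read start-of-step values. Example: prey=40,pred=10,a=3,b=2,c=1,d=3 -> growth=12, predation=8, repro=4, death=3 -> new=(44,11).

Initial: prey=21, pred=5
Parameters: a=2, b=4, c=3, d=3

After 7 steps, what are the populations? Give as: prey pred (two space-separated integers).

Answer: 2 12

Derivation:
Step 1: prey: 21+4-4=21; pred: 5+3-1=7
Step 2: prey: 21+4-5=20; pred: 7+4-2=9
Step 3: prey: 20+4-7=17; pred: 9+5-2=12
Step 4: prey: 17+3-8=12; pred: 12+6-3=15
Step 5: prey: 12+2-7=7; pred: 15+5-4=16
Step 6: prey: 7+1-4=4; pred: 16+3-4=15
Step 7: prey: 4+0-2=2; pred: 15+1-4=12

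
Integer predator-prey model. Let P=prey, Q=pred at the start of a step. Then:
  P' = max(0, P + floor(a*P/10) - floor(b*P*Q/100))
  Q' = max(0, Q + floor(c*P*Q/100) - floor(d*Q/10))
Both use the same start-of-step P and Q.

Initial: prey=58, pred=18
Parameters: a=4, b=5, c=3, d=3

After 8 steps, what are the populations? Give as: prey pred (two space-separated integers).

Answer: 0 10

Derivation:
Step 1: prey: 58+23-52=29; pred: 18+31-5=44
Step 2: prey: 29+11-63=0; pred: 44+38-13=69
Step 3: prey: 0+0-0=0; pred: 69+0-20=49
Step 4: prey: 0+0-0=0; pred: 49+0-14=35
Step 5: prey: 0+0-0=0; pred: 35+0-10=25
Step 6: prey: 0+0-0=0; pred: 25+0-7=18
Step 7: prey: 0+0-0=0; pred: 18+0-5=13
Step 8: prey: 0+0-0=0; pred: 13+0-3=10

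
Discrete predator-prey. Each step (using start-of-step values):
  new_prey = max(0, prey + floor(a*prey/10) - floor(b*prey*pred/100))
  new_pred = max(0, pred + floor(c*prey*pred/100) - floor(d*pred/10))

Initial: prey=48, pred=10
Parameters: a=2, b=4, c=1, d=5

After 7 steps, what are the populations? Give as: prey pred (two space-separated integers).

Answer: 34 1

Derivation:
Step 1: prey: 48+9-19=38; pred: 10+4-5=9
Step 2: prey: 38+7-13=32; pred: 9+3-4=8
Step 3: prey: 32+6-10=28; pred: 8+2-4=6
Step 4: prey: 28+5-6=27; pred: 6+1-3=4
Step 5: prey: 27+5-4=28; pred: 4+1-2=3
Step 6: prey: 28+5-3=30; pred: 3+0-1=2
Step 7: prey: 30+6-2=34; pred: 2+0-1=1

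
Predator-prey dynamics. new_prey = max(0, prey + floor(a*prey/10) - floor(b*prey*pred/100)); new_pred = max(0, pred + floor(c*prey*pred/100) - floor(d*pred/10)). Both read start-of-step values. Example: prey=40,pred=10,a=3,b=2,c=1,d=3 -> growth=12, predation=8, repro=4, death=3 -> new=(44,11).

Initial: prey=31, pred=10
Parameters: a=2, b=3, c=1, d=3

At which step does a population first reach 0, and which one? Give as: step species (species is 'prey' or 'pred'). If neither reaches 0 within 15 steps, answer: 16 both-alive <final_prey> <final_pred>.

Answer: 16 both-alive 23 6

Derivation:
Step 1: prey: 31+6-9=28; pred: 10+3-3=10
Step 2: prey: 28+5-8=25; pred: 10+2-3=9
Step 3: prey: 25+5-6=24; pred: 9+2-2=9
Step 4: prey: 24+4-6=22; pred: 9+2-2=9
Step 5: prey: 22+4-5=21; pred: 9+1-2=8
Step 6: prey: 21+4-5=20; pred: 8+1-2=7
Step 7: prey: 20+4-4=20; pred: 7+1-2=6
Step 8: prey: 20+4-3=21; pred: 6+1-1=6
Step 9: prey: 21+4-3=22; pred: 6+1-1=6
Step 10: prey: 22+4-3=23; pred: 6+1-1=6
Step 11: prey: 23+4-4=23; pred: 6+1-1=6
Steps 12-15: state stable at prey=23, pred=6 (no change)
No extinction within 15 steps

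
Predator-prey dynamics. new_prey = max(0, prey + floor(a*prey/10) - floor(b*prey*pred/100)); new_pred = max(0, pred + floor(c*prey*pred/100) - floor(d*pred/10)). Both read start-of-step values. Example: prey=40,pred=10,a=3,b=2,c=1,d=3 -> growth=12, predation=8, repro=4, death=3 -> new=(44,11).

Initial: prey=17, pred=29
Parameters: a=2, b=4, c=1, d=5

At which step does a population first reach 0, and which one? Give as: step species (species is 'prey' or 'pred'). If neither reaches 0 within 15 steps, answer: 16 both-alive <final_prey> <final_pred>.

Step 1: prey: 17+3-19=1; pred: 29+4-14=19
Step 2: prey: 1+0-0=1; pred: 19+0-9=10
Step 3: prey: 1+0-0=1; pred: 10+0-5=5
Step 4: prey: 1+0-0=1; pred: 5+0-2=3
Step 5: prey: 1+0-0=1; pred: 3+0-1=2
Step 6: prey: 1+0-0=1; pred: 2+0-1=1
Step 7: prey: 1+0-0=1; pred: 1+0-0=1
Steps 8-15: state stable at prey=1, pred=1 (no change)
No extinction within 15 steps

Answer: 16 both-alive 1 1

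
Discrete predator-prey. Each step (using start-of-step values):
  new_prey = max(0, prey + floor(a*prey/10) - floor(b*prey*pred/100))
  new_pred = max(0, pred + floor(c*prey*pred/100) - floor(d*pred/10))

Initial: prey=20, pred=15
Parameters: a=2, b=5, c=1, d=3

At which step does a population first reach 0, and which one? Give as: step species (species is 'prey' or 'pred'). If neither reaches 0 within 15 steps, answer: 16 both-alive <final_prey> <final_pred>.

Step 1: prey: 20+4-15=9; pred: 15+3-4=14
Step 2: prey: 9+1-6=4; pred: 14+1-4=11
Step 3: prey: 4+0-2=2; pred: 11+0-3=8
Step 4: prey: 2+0-0=2; pred: 8+0-2=6
Step 5: prey: 2+0-0=2; pred: 6+0-1=5
Step 6: prey: 2+0-0=2; pred: 5+0-1=4
Step 7: prey: 2+0-0=2; pred: 4+0-1=3
Step 8: prey: 2+0-0=2; pred: 3+0-0=3
Steps 9-15: state stable at prey=2, pred=3 (no change)
No extinction within 15 steps

Answer: 16 both-alive 2 3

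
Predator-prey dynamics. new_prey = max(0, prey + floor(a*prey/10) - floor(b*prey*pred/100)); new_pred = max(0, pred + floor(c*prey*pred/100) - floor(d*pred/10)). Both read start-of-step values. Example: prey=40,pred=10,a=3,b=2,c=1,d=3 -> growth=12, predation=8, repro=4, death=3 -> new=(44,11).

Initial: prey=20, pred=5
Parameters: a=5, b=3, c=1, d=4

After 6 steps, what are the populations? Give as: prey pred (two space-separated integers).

Step 1: prey: 20+10-3=27; pred: 5+1-2=4
Step 2: prey: 27+13-3=37; pred: 4+1-1=4
Step 3: prey: 37+18-4=51; pred: 4+1-1=4
Step 4: prey: 51+25-6=70; pred: 4+2-1=5
Step 5: prey: 70+35-10=95; pred: 5+3-2=6
Step 6: prey: 95+47-17=125; pred: 6+5-2=9

Answer: 125 9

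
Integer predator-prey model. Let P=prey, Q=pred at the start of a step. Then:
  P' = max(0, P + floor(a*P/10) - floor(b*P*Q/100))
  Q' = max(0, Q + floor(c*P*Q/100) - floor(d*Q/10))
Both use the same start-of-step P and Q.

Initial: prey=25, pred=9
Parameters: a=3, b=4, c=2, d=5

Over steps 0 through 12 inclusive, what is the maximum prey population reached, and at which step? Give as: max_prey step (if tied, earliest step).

Step 1: prey: 25+7-9=23; pred: 9+4-4=9
Step 2: prey: 23+6-8=21; pred: 9+4-4=9
Step 3: prey: 21+6-7=20; pred: 9+3-4=8
Step 4: prey: 20+6-6=20; pred: 8+3-4=7
Step 5: prey: 20+6-5=21; pred: 7+2-3=6
Step 6: prey: 21+6-5=22; pred: 6+2-3=5
Step 7: prey: 22+6-4=24; pred: 5+2-2=5
Step 8: prey: 24+7-4=27; pred: 5+2-2=5
Step 9: prey: 27+8-5=30; pred: 5+2-2=5
Step 10: prey: 30+9-6=33; pred: 5+3-2=6
Step 11: prey: 33+9-7=35; pred: 6+3-3=6
Step 12: prey: 35+10-8=37; pred: 6+4-3=7
Max prey = 37 at step 12

Answer: 37 12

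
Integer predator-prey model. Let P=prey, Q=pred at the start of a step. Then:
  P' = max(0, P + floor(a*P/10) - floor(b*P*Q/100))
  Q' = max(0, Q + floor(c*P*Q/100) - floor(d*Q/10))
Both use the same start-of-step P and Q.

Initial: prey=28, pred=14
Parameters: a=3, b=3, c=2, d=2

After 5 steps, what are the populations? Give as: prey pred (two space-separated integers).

Answer: 2 26

Derivation:
Step 1: prey: 28+8-11=25; pred: 14+7-2=19
Step 2: prey: 25+7-14=18; pred: 19+9-3=25
Step 3: prey: 18+5-13=10; pred: 25+9-5=29
Step 4: prey: 10+3-8=5; pred: 29+5-5=29
Step 5: prey: 5+1-4=2; pred: 29+2-5=26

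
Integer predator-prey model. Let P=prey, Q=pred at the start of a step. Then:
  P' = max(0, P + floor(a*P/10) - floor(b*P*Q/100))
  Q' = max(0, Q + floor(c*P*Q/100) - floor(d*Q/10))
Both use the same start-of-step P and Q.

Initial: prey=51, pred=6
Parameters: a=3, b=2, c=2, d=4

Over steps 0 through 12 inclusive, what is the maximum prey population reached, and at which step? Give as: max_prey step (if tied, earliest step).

Step 1: prey: 51+15-6=60; pred: 6+6-2=10
Step 2: prey: 60+18-12=66; pred: 10+12-4=18
Step 3: prey: 66+19-23=62; pred: 18+23-7=34
Step 4: prey: 62+18-42=38; pred: 34+42-13=63
Step 5: prey: 38+11-47=2; pred: 63+47-25=85
Step 6: prey: 2+0-3=0; pred: 85+3-34=54
Step 7: prey: 0+0-0=0; pred: 54+0-21=33
Step 8: prey: 0+0-0=0; pred: 33+0-13=20
Step 9: prey: 0+0-0=0; pred: 20+0-8=12
Step 10: prey: 0+0-0=0; pred: 12+0-4=8
Step 11: prey: 0+0-0=0; pred: 8+0-3=5
Step 12: prey: 0+0-0=0; pred: 5+0-2=3
Max prey = 66 at step 2

Answer: 66 2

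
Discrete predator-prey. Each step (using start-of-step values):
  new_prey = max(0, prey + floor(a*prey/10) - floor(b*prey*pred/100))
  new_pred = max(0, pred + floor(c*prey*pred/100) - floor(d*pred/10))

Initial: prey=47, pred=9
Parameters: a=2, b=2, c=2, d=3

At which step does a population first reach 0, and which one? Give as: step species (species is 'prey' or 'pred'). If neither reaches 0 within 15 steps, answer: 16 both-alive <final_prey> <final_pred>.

Answer: 16 both-alive 1 3

Derivation:
Step 1: prey: 47+9-8=48; pred: 9+8-2=15
Step 2: prey: 48+9-14=43; pred: 15+14-4=25
Step 3: prey: 43+8-21=30; pred: 25+21-7=39
Step 4: prey: 30+6-23=13; pred: 39+23-11=51
Step 5: prey: 13+2-13=2; pred: 51+13-15=49
Step 6: prey: 2+0-1=1; pred: 49+1-14=36
Step 7: prey: 1+0-0=1; pred: 36+0-10=26
Step 8: prey: 1+0-0=1; pred: 26+0-7=19
Step 9: prey: 1+0-0=1; pred: 19+0-5=14
Step 10: prey: 1+0-0=1; pred: 14+0-4=10
Step 11: prey: 1+0-0=1; pred: 10+0-3=7
Step 12: prey: 1+0-0=1; pred: 7+0-2=5
Step 13: prey: 1+0-0=1; pred: 5+0-1=4
Step 14: prey: 1+0-0=1; pred: 4+0-1=3
Step 15: prey: 1+0-0=1; pred: 3+0-0=3
No extinction within 15 steps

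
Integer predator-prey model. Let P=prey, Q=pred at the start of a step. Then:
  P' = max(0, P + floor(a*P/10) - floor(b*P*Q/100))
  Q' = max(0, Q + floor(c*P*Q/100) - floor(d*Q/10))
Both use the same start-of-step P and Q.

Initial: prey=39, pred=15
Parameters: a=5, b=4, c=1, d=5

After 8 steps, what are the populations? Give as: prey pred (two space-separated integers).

Step 1: prey: 39+19-23=35; pred: 15+5-7=13
Step 2: prey: 35+17-18=34; pred: 13+4-6=11
Step 3: prey: 34+17-14=37; pred: 11+3-5=9
Step 4: prey: 37+18-13=42; pred: 9+3-4=8
Step 5: prey: 42+21-13=50; pred: 8+3-4=7
Step 6: prey: 50+25-14=61; pred: 7+3-3=7
Step 7: prey: 61+30-17=74; pred: 7+4-3=8
Step 8: prey: 74+37-23=88; pred: 8+5-4=9

Answer: 88 9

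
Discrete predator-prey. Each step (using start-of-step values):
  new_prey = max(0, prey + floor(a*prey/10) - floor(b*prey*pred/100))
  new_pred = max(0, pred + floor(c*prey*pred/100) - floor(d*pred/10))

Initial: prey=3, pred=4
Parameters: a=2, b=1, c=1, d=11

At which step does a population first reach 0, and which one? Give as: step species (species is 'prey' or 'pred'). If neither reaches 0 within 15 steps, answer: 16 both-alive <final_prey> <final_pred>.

Answer: 1 pred

Derivation:
Step 1: prey: 3+0-0=3; pred: 4+0-4=0
First extinction: pred at step 1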